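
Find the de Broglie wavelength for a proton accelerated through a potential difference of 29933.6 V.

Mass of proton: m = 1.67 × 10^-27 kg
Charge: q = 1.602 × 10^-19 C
1.66 × 10^-13 m

When a particle is accelerated through voltage V, it gains kinetic energy KE = qV.

The de Broglie wavelength is then λ = h/√(2mqV):

λ = h/√(2mqV)
λ = (6.626 × 10^-34 J·s) / √(2 × 1.67 × 10^-27 kg × 1.602 × 10^-19 C × 29933.6 V)
λ = 1.66 × 10^-13 m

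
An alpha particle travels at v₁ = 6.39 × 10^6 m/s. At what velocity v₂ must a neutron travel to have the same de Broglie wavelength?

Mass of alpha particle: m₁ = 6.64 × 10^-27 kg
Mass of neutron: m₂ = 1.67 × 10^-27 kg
v₂ = 2.54 × 10^7 m/s

For equal de Broglie wavelengths: λ₁ = λ₂

h/(m₁v₁) = h/(m₂v₂)
m₁v₁ = m₂v₂
v₂ = v₁ · (m₁/m₂)

v₂ = 6.39 × 10^6 m/s × (6.64 × 10^-27 kg / 1.67 × 10^-27 kg)
v₂ = 2.54 × 10^7 m/s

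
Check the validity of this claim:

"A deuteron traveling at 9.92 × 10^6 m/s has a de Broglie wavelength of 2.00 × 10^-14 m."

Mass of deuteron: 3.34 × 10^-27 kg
True

The claim is correct.

Using λ = h/(mv):
λ = (6.626 × 10^-34 J·s) / (3.34 × 10^-27 kg × 9.92 × 10^6 m/s)
λ = 2.00 × 10^-14 m

This matches the claimed value.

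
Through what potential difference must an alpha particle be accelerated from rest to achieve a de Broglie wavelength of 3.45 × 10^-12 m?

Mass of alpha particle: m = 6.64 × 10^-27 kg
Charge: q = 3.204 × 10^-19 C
8.67 V

From λ = h/√(2mqV), we solve for V:

λ² = h²/(2mqV)
V = h²/(2mqλ²)
V = (6.626 × 10^-34 J·s)² / (2 × 6.64 × 10^-27 kg × 3.204 × 10^-19 C × (3.45 × 10^-12 m)²)
V = 8.67 V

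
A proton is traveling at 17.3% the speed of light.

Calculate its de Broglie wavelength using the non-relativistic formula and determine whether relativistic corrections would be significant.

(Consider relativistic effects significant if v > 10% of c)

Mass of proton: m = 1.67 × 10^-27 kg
Yes, relativistic corrections are needed.

Using the non-relativistic de Broglie formula λ = h/(mv):

v = 17.3% × c = 5.186 × 10^7 m/s

λ = h/(mv)
λ = (6.626 × 10^-34 J·s) / (1.67 × 10^-27 kg × 5.186 × 10^7 m/s)
λ = 7.65 × 10^-15 m

Since v = 17.3% of c > 10% of c, relativistic corrections ARE significant and the actual wavelength would differ from this non-relativistic estimate.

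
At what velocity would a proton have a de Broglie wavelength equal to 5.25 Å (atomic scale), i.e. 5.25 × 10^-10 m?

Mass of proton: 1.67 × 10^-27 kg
7.56 × 10^2 m/s

From λ = h/(mv), solve for v:

v = h/(mλ)
v = (6.626 × 10^-34 J·s) / (1.67 × 10^-27 kg × 5.25 × 10^-10 m)
v = 7.56 × 10^2 m/s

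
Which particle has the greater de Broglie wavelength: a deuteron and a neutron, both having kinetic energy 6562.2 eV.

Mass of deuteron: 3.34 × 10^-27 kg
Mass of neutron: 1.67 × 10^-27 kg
The neutron has the longer wavelength.

Using λ = h/√(2mKE):

For deuteron: λ₁ = h/√(2m₁KE) = 2.50 × 10^-13 m
For neutron: λ₂ = h/√(2m₂KE) = 3.54 × 10^-13 m

Since λ ∝ 1/√m at constant kinetic energy, the lighter particle has the longer wavelength.

The neutron has the longer de Broglie wavelength.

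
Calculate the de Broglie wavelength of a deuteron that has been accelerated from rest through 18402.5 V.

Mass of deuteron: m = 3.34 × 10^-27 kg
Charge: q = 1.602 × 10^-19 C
1.49 × 10^-13 m

When a particle is accelerated through voltage V, it gains kinetic energy KE = qV.

The de Broglie wavelength is then λ = h/√(2mqV):

λ = h/√(2mqV)
λ = (6.626 × 10^-34 J·s) / √(2 × 3.34 × 10^-27 kg × 1.602 × 10^-19 C × 18402.5 V)
λ = 1.49 × 10^-13 m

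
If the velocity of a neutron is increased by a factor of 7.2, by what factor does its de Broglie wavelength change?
The wavelength decreases by a factor of 7.2.

From λ = h/(mv), the wavelength is inversely proportional to velocity:

λ ∝ 1/v

If v → 7.2v, then λ → λ/7.2

When velocity is increased by a factor of 7.2, the wavelength decreases by a factor of 7.2.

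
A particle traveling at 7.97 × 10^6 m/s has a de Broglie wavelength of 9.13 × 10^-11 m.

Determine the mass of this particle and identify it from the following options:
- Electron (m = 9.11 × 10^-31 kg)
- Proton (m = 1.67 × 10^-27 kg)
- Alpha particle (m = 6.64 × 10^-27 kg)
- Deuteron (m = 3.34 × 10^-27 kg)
The particle is an electron.

From λ = h/(mv), solve for mass:

m = h/(λv)
m = (6.626 × 10^-34 J·s) / (9.13 × 10^-11 m × 7.97 × 10^6 m/s)
m = 9.11 × 10^-31 kg

Comparing with the listed masses, this is closest to an electron.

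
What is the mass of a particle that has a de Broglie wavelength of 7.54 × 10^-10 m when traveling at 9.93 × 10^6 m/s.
8.85 × 10^-32 kg

From the de Broglie relation λ = h/(mv), we solve for m:

m = h/(λv)
m = (6.626 × 10^-34 J·s) / (7.54 × 10^-10 m × 9.93 × 10^6 m/s)
m = 8.85 × 10^-32 kg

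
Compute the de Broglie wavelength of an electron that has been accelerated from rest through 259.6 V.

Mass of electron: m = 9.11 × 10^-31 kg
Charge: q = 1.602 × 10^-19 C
7.61 × 10^-11 m

When a particle is accelerated through voltage V, it gains kinetic energy KE = qV.

The de Broglie wavelength is then λ = h/√(2mqV):

λ = h/√(2mqV)
λ = (6.626 × 10^-34 J·s) / √(2 × 9.11 × 10^-31 kg × 1.602 × 10^-19 C × 259.6 V)
λ = 7.61 × 10^-11 m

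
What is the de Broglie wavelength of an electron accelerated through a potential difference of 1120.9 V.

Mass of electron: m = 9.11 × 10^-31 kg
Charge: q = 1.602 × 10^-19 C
3.66 × 10^-11 m

When a particle is accelerated through voltage V, it gains kinetic energy KE = qV.

The de Broglie wavelength is then λ = h/√(2mqV):

λ = h/√(2mqV)
λ = (6.626 × 10^-34 J·s) / √(2 × 9.11 × 10^-31 kg × 1.602 × 10^-19 C × 1120.9 V)
λ = 3.66 × 10^-11 m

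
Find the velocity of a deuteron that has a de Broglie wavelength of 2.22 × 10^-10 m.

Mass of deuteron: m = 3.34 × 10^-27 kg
8.94 × 10^2 m/s

From the de Broglie relation λ = h/(mv), we solve for v:

v = h/(mλ)
v = (6.626 × 10^-34 J·s) / (3.34 × 10^-27 kg × 2.22 × 10^-10 m)
v = 8.94 × 10^2 m/s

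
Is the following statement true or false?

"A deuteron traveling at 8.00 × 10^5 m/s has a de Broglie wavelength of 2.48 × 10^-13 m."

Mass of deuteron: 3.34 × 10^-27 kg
True

The claim is correct.

Using λ = h/(mv):
λ = (6.626 × 10^-34 J·s) / (3.34 × 10^-27 kg × 8.00 × 10^5 m/s)
λ = 2.48 × 10^-13 m

This matches the claimed value.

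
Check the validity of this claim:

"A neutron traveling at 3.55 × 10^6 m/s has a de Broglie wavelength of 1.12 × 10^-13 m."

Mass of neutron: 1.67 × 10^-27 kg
True

The claim is correct.

Using λ = h/(mv):
λ = (6.626 × 10^-34 J·s) / (1.67 × 10^-27 kg × 3.55 × 10^6 m/s)
λ = 1.12 × 10^-13 m

This matches the claimed value.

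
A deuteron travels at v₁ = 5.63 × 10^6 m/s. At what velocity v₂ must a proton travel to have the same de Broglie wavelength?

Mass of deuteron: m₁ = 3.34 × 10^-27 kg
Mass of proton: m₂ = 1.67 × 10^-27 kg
v₂ = 1.13 × 10^7 m/s

For equal de Broglie wavelengths: λ₁ = λ₂

h/(m₁v₁) = h/(m₂v₂)
m₁v₁ = m₂v₂
v₂ = v₁ · (m₁/m₂)

v₂ = 5.63 × 10^6 m/s × (3.34 × 10^-27 kg / 1.67 × 10^-27 kg)
v₂ = 1.13 × 10^7 m/s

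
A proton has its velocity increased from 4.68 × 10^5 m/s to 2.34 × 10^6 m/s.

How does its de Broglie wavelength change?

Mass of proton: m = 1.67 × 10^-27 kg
The wavelength decreases by a factor of 5.

Using λ = h/(mv):

Initial wavelength: λ₁ = h/(mv₁) = 8.48 × 10^-13 m
Final wavelength: λ₂ = h/(mv₂) = 1.70 × 10^-13 m

Since λ ∝ 1/v, when velocity increases by a factor of 5, the wavelength decreases by a factor of 5.

λ₂/λ₁ = v₁/v₂ = 1/5

The wavelength decreases by a factor of 5.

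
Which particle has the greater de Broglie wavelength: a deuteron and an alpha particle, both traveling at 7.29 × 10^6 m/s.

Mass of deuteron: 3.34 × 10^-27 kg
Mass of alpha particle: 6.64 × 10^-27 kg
The deuteron has the longer wavelength.

Using λ = h/(mv), since both particles have the same velocity, the wavelength depends only on mass.

For deuteron: λ₁ = h/(m₁v) = 2.72 × 10^-14 m
For alpha particle: λ₂ = h/(m₂v) = 1.37 × 10^-14 m

Since λ ∝ 1/m at constant velocity, the lighter particle has the longer wavelength.

The deuteron has the longer de Broglie wavelength.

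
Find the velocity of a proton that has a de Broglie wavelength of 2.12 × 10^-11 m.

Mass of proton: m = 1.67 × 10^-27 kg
1.87 × 10^4 m/s

From the de Broglie relation λ = h/(mv), we solve for v:

v = h/(mλ)
v = (6.626 × 10^-34 J·s) / (1.67 × 10^-27 kg × 2.12 × 10^-11 m)
v = 1.87 × 10^4 m/s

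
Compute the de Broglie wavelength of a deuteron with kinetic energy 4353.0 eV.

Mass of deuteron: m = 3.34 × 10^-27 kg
3.07 × 10^-13 m

Using λ = h/√(2mKE):

First convert KE to Joules: KE = 4353.0 eV = 6.974 × 10^-16 J

λ = h/√(2mKE)
λ = (6.626 × 10^-34 J·s) / √(2 × 3.34 × 10^-27 kg × 6.974 × 10^-16 J)
λ = 3.07 × 10^-13 m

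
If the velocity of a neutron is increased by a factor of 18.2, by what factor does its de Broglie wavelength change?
The wavelength decreases by a factor of 18.2.

From λ = h/(mv), the wavelength is inversely proportional to velocity:

λ ∝ 1/v

If v → 18.2v, then λ → λ/18.2

When velocity is increased by a factor of 18.2, the wavelength decreases by a factor of 18.2.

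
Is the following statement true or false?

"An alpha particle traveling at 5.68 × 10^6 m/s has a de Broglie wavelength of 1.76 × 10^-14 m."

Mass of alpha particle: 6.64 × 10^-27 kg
True

The claim is correct.

Using λ = h/(mv):
λ = (6.626 × 10^-34 J·s) / (6.64 × 10^-27 kg × 5.68 × 10^6 m/s)
λ = 1.76 × 10^-14 m

This matches the claimed value.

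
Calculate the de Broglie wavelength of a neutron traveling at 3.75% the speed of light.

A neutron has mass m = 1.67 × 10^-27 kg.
3.53 × 10^-14 m

Using the de Broglie relation λ = h/(mv):

v = 3.75% × c = 1.124 × 10^7 m/s

λ = h/(mv)
λ = (6.626 × 10^-34 J·s) / (1.67 × 10^-27 kg × 1.124 × 10^7 m/s)
λ = 3.53 × 10^-14 m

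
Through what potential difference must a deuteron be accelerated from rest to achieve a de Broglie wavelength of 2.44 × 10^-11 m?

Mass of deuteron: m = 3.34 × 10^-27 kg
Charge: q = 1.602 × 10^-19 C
6.89 × 10^-1 V

From λ = h/√(2mqV), we solve for V:

λ² = h²/(2mqV)
V = h²/(2mqλ²)
V = (6.626 × 10^-34 J·s)² / (2 × 3.34 × 10^-27 kg × 1.602 × 10^-19 C × (2.44 × 10^-11 m)²)
V = 6.89 × 10^-1 V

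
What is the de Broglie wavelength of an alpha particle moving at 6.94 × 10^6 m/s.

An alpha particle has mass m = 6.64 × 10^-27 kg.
1.44 × 10^-14 m

Using the de Broglie relation λ = h/(mv):

λ = h/(mv)
λ = (6.626 × 10^-34 J·s) / (6.64 × 10^-27 kg × 6.94 × 10^6 m/s)
λ = 1.44 × 10^-14 m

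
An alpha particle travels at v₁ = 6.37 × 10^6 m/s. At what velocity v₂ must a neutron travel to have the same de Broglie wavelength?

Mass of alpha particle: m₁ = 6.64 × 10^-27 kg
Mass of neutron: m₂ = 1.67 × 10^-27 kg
v₂ = 2.53 × 10^7 m/s

For equal de Broglie wavelengths: λ₁ = λ₂

h/(m₁v₁) = h/(m₂v₂)
m₁v₁ = m₂v₂
v₂ = v₁ · (m₁/m₂)

v₂ = 6.37 × 10^6 m/s × (6.64 × 10^-27 kg / 1.67 × 10^-27 kg)
v₂ = 2.53 × 10^7 m/s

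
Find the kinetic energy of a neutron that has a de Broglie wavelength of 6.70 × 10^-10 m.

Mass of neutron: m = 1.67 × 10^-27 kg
2.93 × 10^-22 J (or 1.83 × 10^-3 eV)

From λ = h/√(2mKE), we solve for KE:

λ² = h²/(2mKE)
KE = h²/(2mλ²)
KE = (6.626 × 10^-34 J·s)² / (2 × 1.67 × 10^-27 kg × (6.70 × 10^-10 m)²)
KE = 2.93 × 10^-22 J
KE = 1.83 × 10^-3 eV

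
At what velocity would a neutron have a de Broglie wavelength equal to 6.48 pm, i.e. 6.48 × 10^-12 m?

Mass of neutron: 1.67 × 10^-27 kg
6.12 × 10^4 m/s

From λ = h/(mv), solve for v:

v = h/(mλ)
v = (6.626 × 10^-34 J·s) / (1.67 × 10^-27 kg × 6.48 × 10^-12 m)
v = 6.12 × 10^4 m/s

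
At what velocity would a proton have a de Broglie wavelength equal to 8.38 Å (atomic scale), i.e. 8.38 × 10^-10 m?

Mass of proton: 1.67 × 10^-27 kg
4.73 × 10^2 m/s

From λ = h/(mv), solve for v:

v = h/(mλ)
v = (6.626 × 10^-34 J·s) / (1.67 × 10^-27 kg × 8.38 × 10^-10 m)
v = 4.73 × 10^2 m/s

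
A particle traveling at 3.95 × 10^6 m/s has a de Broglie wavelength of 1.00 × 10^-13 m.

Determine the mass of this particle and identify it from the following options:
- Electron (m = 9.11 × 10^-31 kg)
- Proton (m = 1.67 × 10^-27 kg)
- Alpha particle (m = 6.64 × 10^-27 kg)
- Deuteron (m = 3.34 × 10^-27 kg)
The particle is a proton.

From λ = h/(mv), solve for mass:

m = h/(λv)
m = (6.626 × 10^-34 J·s) / (1.00 × 10^-13 m × 3.95 × 10^6 m/s)
m = 1.68 × 10^-27 kg

Comparing with the listed masses, this is closest to a proton.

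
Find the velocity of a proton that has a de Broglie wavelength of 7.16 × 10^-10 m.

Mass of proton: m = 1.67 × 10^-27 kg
5.54 × 10^2 m/s

From the de Broglie relation λ = h/(mv), we solve for v:

v = h/(mλ)
v = (6.626 × 10^-34 J·s) / (1.67 × 10^-27 kg × 7.16 × 10^-10 m)
v = 5.54 × 10^2 m/s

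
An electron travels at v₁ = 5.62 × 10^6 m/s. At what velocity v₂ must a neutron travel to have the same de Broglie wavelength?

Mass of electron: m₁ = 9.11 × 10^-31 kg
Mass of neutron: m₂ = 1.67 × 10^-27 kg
v₂ = 3.07 × 10^3 m/s

For equal de Broglie wavelengths: λ₁ = λ₂

h/(m₁v₁) = h/(m₂v₂)
m₁v₁ = m₂v₂
v₂ = v₁ · (m₁/m₂)

v₂ = 5.62 × 10^6 m/s × (9.11 × 10^-31 kg / 1.67 × 10^-27 kg)
v₂ = 3.07 × 10^3 m/s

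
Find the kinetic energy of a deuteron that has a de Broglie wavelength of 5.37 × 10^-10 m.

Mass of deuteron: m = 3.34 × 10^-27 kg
2.28 × 10^-22 J (or 1.42 × 10^-3 eV)

From λ = h/√(2mKE), we solve for KE:

λ² = h²/(2mKE)
KE = h²/(2mλ²)
KE = (6.626 × 10^-34 J·s)² / (2 × 3.34 × 10^-27 kg × (5.37 × 10^-10 m)²)
KE = 2.28 × 10^-22 J
KE = 1.42 × 10^-3 eV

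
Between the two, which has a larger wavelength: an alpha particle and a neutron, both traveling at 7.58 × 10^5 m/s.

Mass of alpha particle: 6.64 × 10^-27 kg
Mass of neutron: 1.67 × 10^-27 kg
The neutron has the longer wavelength.

Using λ = h/(mv), since both particles have the same velocity, the wavelength depends only on mass.

For alpha particle: λ₁ = h/(m₁v) = 1.32 × 10^-13 m
For neutron: λ₂ = h/(m₂v) = 5.23 × 10^-13 m

Since λ ∝ 1/m at constant velocity, the lighter particle has the longer wavelength.

The neutron has the longer de Broglie wavelength.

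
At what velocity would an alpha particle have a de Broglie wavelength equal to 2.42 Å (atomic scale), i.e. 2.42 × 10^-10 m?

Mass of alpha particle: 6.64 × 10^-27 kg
4.12 × 10^2 m/s

From λ = h/(mv), solve for v:

v = h/(mλ)
v = (6.626 × 10^-34 J·s) / (6.64 × 10^-27 kg × 2.42 × 10^-10 m)
v = 4.12 × 10^2 m/s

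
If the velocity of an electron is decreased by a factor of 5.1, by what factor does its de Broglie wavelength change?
The wavelength increases by a factor of 5.1.

From λ = h/(mv), the wavelength is inversely proportional to velocity:

λ ∝ 1/v

If v → v/5.1, then λ → 5.1λ

When velocity is decreased by a factor of 5.1, the wavelength increases by a factor of 5.1.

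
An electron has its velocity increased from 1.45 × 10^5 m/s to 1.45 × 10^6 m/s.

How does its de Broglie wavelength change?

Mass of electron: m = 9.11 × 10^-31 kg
The wavelength decreases by a factor of 10.

Using λ = h/(mv):

Initial wavelength: λ₁ = h/(mv₁) = 5.02 × 10^-9 m
Final wavelength: λ₂ = h/(mv₂) = 5.02 × 10^-10 m

Since λ ∝ 1/v, when velocity increases by a factor of 10, the wavelength decreases by a factor of 10.

λ₂/λ₁ = v₁/v₂ = 1/10

The wavelength decreases by a factor of 10.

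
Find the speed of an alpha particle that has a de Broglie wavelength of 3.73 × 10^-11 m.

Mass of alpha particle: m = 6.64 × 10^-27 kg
2.68 × 10^3 m/s

From the de Broglie relation λ = h/(mv), we solve for v:

v = h/(mλ)
v = (6.626 × 10^-34 J·s) / (6.64 × 10^-27 kg × 3.73 × 10^-11 m)
v = 2.68 × 10^3 m/s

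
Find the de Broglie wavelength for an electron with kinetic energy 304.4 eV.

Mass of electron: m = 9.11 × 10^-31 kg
7.03 × 10^-11 m

Using λ = h/√(2mKE):

First convert KE to Joules: KE = 304.4 eV = 4.877 × 10^-17 J

λ = h/√(2mKE)
λ = (6.626 × 10^-34 J·s) / √(2 × 9.11 × 10^-31 kg × 4.877 × 10^-17 J)
λ = 7.03 × 10^-11 m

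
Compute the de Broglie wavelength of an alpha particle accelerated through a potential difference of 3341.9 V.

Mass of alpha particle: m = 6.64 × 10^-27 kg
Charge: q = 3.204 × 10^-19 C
1.76 × 10^-13 m

When a particle is accelerated through voltage V, it gains kinetic energy KE = qV.

The de Broglie wavelength is then λ = h/√(2mqV):

λ = h/√(2mqV)
λ = (6.626 × 10^-34 J·s) / √(2 × 6.64 × 10^-27 kg × 3.204 × 10^-19 C × 3341.9 V)
λ = 1.76 × 10^-13 m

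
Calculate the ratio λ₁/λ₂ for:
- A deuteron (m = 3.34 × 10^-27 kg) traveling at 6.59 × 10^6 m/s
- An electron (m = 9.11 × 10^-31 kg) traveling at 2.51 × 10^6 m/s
λ₁/λ₂ = 1.04 × 10^-4

Using λ = h/(mv):

λ₁ = h/(m₁v₁) = 3.01 × 10^-14 m
λ₂ = h/(m₂v₂) = 2.90 × 10^-10 m

Ratio λ₁/λ₂ = (m₂v₂)/(m₁v₁)
         = (9.11 × 10^-31 kg × 2.51 × 10^6 m/s) / (3.34 × 10^-27 kg × 6.59 × 10^6 m/s)
         = 1.04 × 10^-4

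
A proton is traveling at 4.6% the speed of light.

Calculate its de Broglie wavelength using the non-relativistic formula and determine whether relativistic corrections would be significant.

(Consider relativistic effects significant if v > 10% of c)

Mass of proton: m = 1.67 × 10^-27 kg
No, relativistic corrections are not needed.

Using the non-relativistic de Broglie formula λ = h/(mv):

v = 4.6% × c = 1.379 × 10^7 m/s

λ = h/(mv)
λ = (6.626 × 10^-34 J·s) / (1.67 × 10^-27 kg × 1.379 × 10^7 m/s)
λ = 2.88 × 10^-14 m

Since v = 4.6% of c < 10% of c, relativistic corrections are NOT significant and this non-relativistic result is a good approximation.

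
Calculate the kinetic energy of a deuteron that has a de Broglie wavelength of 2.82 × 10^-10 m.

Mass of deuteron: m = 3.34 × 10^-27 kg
8.26 × 10^-22 J (or 5.16 × 10^-3 eV)

From λ = h/√(2mKE), we solve for KE:

λ² = h²/(2mKE)
KE = h²/(2mλ²)
KE = (6.626 × 10^-34 J·s)² / (2 × 3.34 × 10^-27 kg × (2.82 × 10^-10 m)²)
KE = 8.26 × 10^-22 J
KE = 5.16 × 10^-3 eV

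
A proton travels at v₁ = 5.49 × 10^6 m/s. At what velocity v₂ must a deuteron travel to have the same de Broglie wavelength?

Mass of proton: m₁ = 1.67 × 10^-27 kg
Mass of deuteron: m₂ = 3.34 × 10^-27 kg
v₂ = 2.74 × 10^6 m/s

For equal de Broglie wavelengths: λ₁ = λ₂

h/(m₁v₁) = h/(m₂v₂)
m₁v₁ = m₂v₂
v₂ = v₁ · (m₁/m₂)

v₂ = 5.49 × 10^6 m/s × (1.67 × 10^-27 kg / 3.34 × 10^-27 kg)
v₂ = 2.74 × 10^6 m/s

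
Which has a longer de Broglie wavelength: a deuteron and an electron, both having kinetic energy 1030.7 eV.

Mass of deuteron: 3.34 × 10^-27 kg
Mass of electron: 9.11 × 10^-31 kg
The electron has the longer wavelength.

Using λ = h/√(2mKE):

For deuteron: λ₁ = h/√(2m₁KE) = 6.31 × 10^-13 m
For electron: λ₂ = h/√(2m₂KE) = 3.82 × 10^-11 m

Since λ ∝ 1/√m at constant kinetic energy, the lighter particle has the longer wavelength.

The electron has the longer de Broglie wavelength.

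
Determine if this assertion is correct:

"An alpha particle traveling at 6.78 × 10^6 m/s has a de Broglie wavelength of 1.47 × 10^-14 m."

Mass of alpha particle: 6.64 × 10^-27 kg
True

The claim is correct.

Using λ = h/(mv):
λ = (6.626 × 10^-34 J·s) / (6.64 × 10^-27 kg × 6.78 × 10^6 m/s)
λ = 1.47 × 10^-14 m

This matches the claimed value.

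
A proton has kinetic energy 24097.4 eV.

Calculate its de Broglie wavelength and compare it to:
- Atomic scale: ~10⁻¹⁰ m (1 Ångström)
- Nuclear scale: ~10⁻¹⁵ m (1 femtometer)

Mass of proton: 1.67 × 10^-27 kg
λ = 1.85 × 10^-13 m, which is between nuclear and atomic scales.

Using λ = h/√(2mKE):

KE = 24097.4 eV = 3.861 × 10^-15 J

λ = h/√(2mKE)
λ = (6.626 × 10^-34 J·s) / √(2 × 1.67 × 10^-27 kg × 3.861 × 10^-15 J)
λ = 1.85 × 10^-13 m

Comparison:
- Atomic scale (10⁻¹⁰ m): λ is 0.0018× this size
- Nuclear scale (10⁻¹⁵ m): λ is 1.8e+02× this size

The wavelength is between nuclear and atomic scales.

This wavelength is appropriate for probing atomic structure but too large for nuclear physics experiments.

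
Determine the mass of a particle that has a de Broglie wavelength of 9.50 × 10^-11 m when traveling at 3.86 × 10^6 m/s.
1.81 × 10^-30 kg

From the de Broglie relation λ = h/(mv), we solve for m:

m = h/(λv)
m = (6.626 × 10^-34 J·s) / (9.50 × 10^-11 m × 3.86 × 10^6 m/s)
m = 1.81 × 10^-30 kg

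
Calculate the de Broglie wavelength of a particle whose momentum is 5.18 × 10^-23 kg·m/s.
1.28 × 10^-11 m

Using the de Broglie relation λ = h/p:

λ = h/p
λ = (6.626 × 10^-34 J·s) / (5.18 × 10^-23 kg·m/s)
λ = 1.28 × 10^-11 m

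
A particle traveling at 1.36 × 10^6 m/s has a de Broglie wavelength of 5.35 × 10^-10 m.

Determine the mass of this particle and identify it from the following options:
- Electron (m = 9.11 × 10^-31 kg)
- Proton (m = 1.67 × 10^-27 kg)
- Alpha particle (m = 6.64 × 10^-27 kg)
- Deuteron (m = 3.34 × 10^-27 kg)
The particle is an electron.

From λ = h/(mv), solve for mass:

m = h/(λv)
m = (6.626 × 10^-34 J·s) / (5.35 × 10^-10 m × 1.36 × 10^6 m/s)
m = 9.11 × 10^-31 kg

Comparing with the listed masses, this is closest to an electron.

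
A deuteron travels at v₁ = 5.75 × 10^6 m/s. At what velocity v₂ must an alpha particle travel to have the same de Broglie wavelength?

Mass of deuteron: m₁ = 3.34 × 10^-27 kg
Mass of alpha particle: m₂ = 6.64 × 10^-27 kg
v₂ = 2.89 × 10^6 m/s

For equal de Broglie wavelengths: λ₁ = λ₂

h/(m₁v₁) = h/(m₂v₂)
m₁v₁ = m₂v₂
v₂ = v₁ · (m₁/m₂)

v₂ = 5.75 × 10^6 m/s × (3.34 × 10^-27 kg / 6.64 × 10^-27 kg)
v₂ = 2.89 × 10^6 m/s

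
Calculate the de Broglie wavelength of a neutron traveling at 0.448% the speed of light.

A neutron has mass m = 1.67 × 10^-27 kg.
2.95 × 10^-13 m

Using the de Broglie relation λ = h/(mv):

v = 0.448% × c = 1.343 × 10^6 m/s

λ = h/(mv)
λ = (6.626 × 10^-34 J·s) / (1.67 × 10^-27 kg × 1.343 × 10^6 m/s)
λ = 2.95 × 10^-13 m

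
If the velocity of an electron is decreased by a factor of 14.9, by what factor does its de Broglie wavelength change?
The wavelength increases by a factor of 14.9.

From λ = h/(mv), the wavelength is inversely proportional to velocity:

λ ∝ 1/v

If v → v/14.9, then λ → 14.9λ

When velocity is decreased by a factor of 14.9, the wavelength increases by a factor of 14.9.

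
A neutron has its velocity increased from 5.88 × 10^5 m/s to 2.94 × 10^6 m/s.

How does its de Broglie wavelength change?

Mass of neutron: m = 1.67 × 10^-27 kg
The wavelength decreases by a factor of 5.

Using λ = h/(mv):

Initial wavelength: λ₁ = h/(mv₁) = 6.75 × 10^-13 m
Final wavelength: λ₂ = h/(mv₂) = 1.35 × 10^-13 m

Since λ ∝ 1/v, when velocity increases by a factor of 5, the wavelength decreases by a factor of 5.

λ₂/λ₁ = v₁/v₂ = 1/5

The wavelength decreases by a factor of 5.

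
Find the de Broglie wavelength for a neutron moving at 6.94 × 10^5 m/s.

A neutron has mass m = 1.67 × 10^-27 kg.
5.72 × 10^-13 m

Using the de Broglie relation λ = h/(mv):

λ = h/(mv)
λ = (6.626 × 10^-34 J·s) / (1.67 × 10^-27 kg × 6.94 × 10^5 m/s)
λ = 5.72 × 10^-13 m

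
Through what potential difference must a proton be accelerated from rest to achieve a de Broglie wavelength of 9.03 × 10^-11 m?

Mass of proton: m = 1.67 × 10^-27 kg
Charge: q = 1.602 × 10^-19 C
1.01 × 10^-1 V

From λ = h/√(2mqV), we solve for V:

λ² = h²/(2mqV)
V = h²/(2mqλ²)
V = (6.626 × 10^-34 J·s)² / (2 × 1.67 × 10^-27 kg × 1.602 × 10^-19 C × (9.03 × 10^-11 m)²)
V = 1.01 × 10^-1 V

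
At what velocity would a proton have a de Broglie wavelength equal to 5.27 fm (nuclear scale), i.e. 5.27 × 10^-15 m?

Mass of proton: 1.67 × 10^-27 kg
7.53 × 10^7 m/s

From λ = h/(mv), solve for v:

v = h/(mλ)
v = (6.626 × 10^-34 J·s) / (1.67 × 10^-27 kg × 5.27 × 10^-15 m)
v = 7.53 × 10^7 m/s

Note: This velocity is 25.1% of the speed of light, so relativistic corrections would be needed for a more accurate calculation.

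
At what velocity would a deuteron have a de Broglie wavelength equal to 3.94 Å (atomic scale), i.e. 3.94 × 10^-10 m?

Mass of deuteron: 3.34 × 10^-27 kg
5.04 × 10^2 m/s

From λ = h/(mv), solve for v:

v = h/(mλ)
v = (6.626 × 10^-34 J·s) / (3.34 × 10^-27 kg × 3.94 × 10^-10 m)
v = 5.04 × 10^2 m/s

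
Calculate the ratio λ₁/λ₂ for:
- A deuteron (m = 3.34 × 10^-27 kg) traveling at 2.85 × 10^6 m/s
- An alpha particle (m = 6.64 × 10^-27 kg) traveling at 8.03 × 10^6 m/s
λ₁/λ₂ = 5.60

Using λ = h/(mv):

λ₁ = h/(m₁v₁) = 6.96 × 10^-14 m
λ₂ = h/(m₂v₂) = 1.24 × 10^-14 m

Ratio λ₁/λ₂ = (m₂v₂)/(m₁v₁)
         = (6.64 × 10^-27 kg × 8.03 × 10^6 m/s) / (3.34 × 10^-27 kg × 2.85 × 10^6 m/s)
         = 5.60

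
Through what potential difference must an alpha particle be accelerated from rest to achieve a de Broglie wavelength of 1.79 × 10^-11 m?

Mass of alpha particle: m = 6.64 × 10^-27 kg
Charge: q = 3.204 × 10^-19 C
3.22 × 10^-1 V

From λ = h/√(2mqV), we solve for V:

λ² = h²/(2mqV)
V = h²/(2mqλ²)
V = (6.626 × 10^-34 J·s)² / (2 × 6.64 × 10^-27 kg × 3.204 × 10^-19 C × (1.79 × 10^-11 m)²)
V = 3.22 × 10^-1 V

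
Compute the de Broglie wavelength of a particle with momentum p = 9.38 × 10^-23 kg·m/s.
7.06 × 10^-12 m

Using the de Broglie relation λ = h/p:

λ = h/p
λ = (6.626 × 10^-34 J·s) / (9.38 × 10^-23 kg·m/s)
λ = 7.06 × 10^-12 m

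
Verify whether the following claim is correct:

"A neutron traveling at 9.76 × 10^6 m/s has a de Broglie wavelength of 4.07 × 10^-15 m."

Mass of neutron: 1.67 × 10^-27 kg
False

The claim is incorrect.

Using λ = h/(mv):
λ = (6.626 × 10^-34 J·s) / (1.67 × 10^-27 kg × 9.76 × 10^6 m/s)
λ = 4.07 × 10^-14 m

The actual wavelength differs from the claimed 4.07 × 10^-15 m.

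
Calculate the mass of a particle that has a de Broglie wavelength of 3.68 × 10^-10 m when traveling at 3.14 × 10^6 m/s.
5.73 × 10^-31 kg

From the de Broglie relation λ = h/(mv), we solve for m:

m = h/(λv)
m = (6.626 × 10^-34 J·s) / (3.68 × 10^-10 m × 3.14 × 10^6 m/s)
m = 5.73 × 10^-31 kg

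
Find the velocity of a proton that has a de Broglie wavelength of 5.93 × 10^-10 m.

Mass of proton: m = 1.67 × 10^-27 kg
6.69 × 10^2 m/s

From the de Broglie relation λ = h/(mv), we solve for v:

v = h/(mλ)
v = (6.626 × 10^-34 J·s) / (1.67 × 10^-27 kg × 5.93 × 10^-10 m)
v = 6.69 × 10^2 m/s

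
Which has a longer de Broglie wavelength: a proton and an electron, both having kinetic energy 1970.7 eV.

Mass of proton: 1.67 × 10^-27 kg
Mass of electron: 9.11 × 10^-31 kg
The electron has the longer wavelength.

Using λ = h/√(2mKE):

For proton: λ₁ = h/√(2m₁KE) = 6.45 × 10^-13 m
For electron: λ₂ = h/√(2m₂KE) = 2.76 × 10^-11 m

Since λ ∝ 1/√m at constant kinetic energy, the lighter particle has the longer wavelength.

The electron has the longer de Broglie wavelength.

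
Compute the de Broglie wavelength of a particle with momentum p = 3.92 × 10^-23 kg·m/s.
1.69 × 10^-11 m

Using the de Broglie relation λ = h/p:

λ = h/p
λ = (6.626 × 10^-34 J·s) / (3.92 × 10^-23 kg·m/s)
λ = 1.69 × 10^-11 m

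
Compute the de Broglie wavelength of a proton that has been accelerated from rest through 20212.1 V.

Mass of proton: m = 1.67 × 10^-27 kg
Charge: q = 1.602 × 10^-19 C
2.01 × 10^-13 m

When a particle is accelerated through voltage V, it gains kinetic energy KE = qV.

The de Broglie wavelength is then λ = h/√(2mqV):

λ = h/√(2mqV)
λ = (6.626 × 10^-34 J·s) / √(2 × 1.67 × 10^-27 kg × 1.602 × 10^-19 C × 20212.1 V)
λ = 2.01 × 10^-13 m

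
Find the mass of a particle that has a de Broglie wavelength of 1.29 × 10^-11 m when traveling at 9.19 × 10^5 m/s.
5.59 × 10^-29 kg

From the de Broglie relation λ = h/(mv), we solve for m:

m = h/(λv)
m = (6.626 × 10^-34 J·s) / (1.29 × 10^-11 m × 9.19 × 10^5 m/s)
m = 5.59 × 10^-29 kg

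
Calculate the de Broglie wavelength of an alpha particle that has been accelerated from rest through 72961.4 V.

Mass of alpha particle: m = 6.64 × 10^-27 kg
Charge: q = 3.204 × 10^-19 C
3.76 × 10^-14 m

When a particle is accelerated through voltage V, it gains kinetic energy KE = qV.

The de Broglie wavelength is then λ = h/√(2mqV):

λ = h/√(2mqV)
λ = (6.626 × 10^-34 J·s) / √(2 × 6.64 × 10^-27 kg × 3.204 × 10^-19 C × 72961.4 V)
λ = 3.76 × 10^-14 m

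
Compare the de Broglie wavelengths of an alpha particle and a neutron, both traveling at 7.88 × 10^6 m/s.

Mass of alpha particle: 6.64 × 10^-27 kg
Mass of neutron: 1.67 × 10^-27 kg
The neutron has the longer wavelength.

Using λ = h/(mv), since both particles have the same velocity, the wavelength depends only on mass.

For alpha particle: λ₁ = h/(m₁v) = 1.27 × 10^-14 m
For neutron: λ₂ = h/(m₂v) = 5.04 × 10^-14 m

Since λ ∝ 1/m at constant velocity, the lighter particle has the longer wavelength.

The neutron has the longer de Broglie wavelength.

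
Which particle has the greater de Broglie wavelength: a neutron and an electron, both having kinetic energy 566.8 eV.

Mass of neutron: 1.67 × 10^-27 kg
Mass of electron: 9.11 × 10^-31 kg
The electron has the longer wavelength.

Using λ = h/√(2mKE):

For neutron: λ₁ = h/√(2m₁KE) = 1.20 × 10^-12 m
For electron: λ₂ = h/√(2m₂KE) = 5.15 × 10^-11 m

Since λ ∝ 1/√m at constant kinetic energy, the lighter particle has the longer wavelength.

The electron has the longer de Broglie wavelength.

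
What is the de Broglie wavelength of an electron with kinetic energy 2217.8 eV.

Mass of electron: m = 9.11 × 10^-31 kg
2.60 × 10^-11 m

Using λ = h/√(2mKE):

First convert KE to Joules: KE = 2217.8 eV = 3.553 × 10^-16 J

λ = h/√(2mKE)
λ = (6.626 × 10^-34 J·s) / √(2 × 9.11 × 10^-31 kg × 3.553 × 10^-16 J)
λ = 2.60 × 10^-11 m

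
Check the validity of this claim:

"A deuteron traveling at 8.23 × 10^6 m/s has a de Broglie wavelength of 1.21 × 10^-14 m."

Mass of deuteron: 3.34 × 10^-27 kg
False

The claim is incorrect.

Using λ = h/(mv):
λ = (6.626 × 10^-34 J·s) / (3.34 × 10^-27 kg × 8.23 × 10^6 m/s)
λ = 2.41 × 10^-14 m

The actual wavelength differs from the claimed 1.21 × 10^-14 m.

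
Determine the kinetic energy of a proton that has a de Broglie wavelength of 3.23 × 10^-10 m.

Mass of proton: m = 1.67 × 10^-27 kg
1.26 × 10^-21 J (or 7.86 × 10^-3 eV)

From λ = h/√(2mKE), we solve for KE:

λ² = h²/(2mKE)
KE = h²/(2mλ²)
KE = (6.626 × 10^-34 J·s)² / (2 × 1.67 × 10^-27 kg × (3.23 × 10^-10 m)²)
KE = 1.26 × 10^-21 J
KE = 7.86 × 10^-3 eV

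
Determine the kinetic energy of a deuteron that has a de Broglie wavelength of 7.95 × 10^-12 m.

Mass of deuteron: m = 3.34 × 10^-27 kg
1.04 × 10^-18 J (or 6.49 eV)

From λ = h/√(2mKE), we solve for KE:

λ² = h²/(2mKE)
KE = h²/(2mλ²)
KE = (6.626 × 10^-34 J·s)² / (2 × 3.34 × 10^-27 kg × (7.95 × 10^-12 m)²)
KE = 1.04 × 10^-18 J
KE = 6.49 eV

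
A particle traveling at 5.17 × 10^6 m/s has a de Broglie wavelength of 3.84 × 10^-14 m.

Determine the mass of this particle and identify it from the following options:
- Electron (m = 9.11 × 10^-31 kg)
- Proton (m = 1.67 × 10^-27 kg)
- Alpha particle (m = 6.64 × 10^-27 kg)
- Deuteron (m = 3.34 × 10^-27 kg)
The particle is a deuteron.

From λ = h/(mv), solve for mass:

m = h/(λv)
m = (6.626 × 10^-34 J·s) / (3.84 × 10^-14 m × 5.17 × 10^6 m/s)
m = 3.34 × 10^-27 kg

Comparing with the listed masses, this is closest to a deuteron.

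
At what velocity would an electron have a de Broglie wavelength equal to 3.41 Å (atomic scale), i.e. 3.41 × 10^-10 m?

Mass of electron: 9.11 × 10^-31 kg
2.13 × 10^6 m/s

From λ = h/(mv), solve for v:

v = h/(mλ)
v = (6.626 × 10^-34 J·s) / (9.11 × 10^-31 kg × 3.41 × 10^-10 m)
v = 2.13 × 10^6 m/s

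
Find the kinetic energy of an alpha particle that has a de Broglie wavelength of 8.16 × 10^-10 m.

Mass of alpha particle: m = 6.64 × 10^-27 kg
4.97 × 10^-23 J (or 3.10 × 10^-4 eV)

From λ = h/√(2mKE), we solve for KE:

λ² = h²/(2mKE)
KE = h²/(2mλ²)
KE = (6.626 × 10^-34 J·s)² / (2 × 6.64 × 10^-27 kg × (8.16 × 10^-10 m)²)
KE = 4.97 × 10^-23 J
KE = 3.10 × 10^-4 eV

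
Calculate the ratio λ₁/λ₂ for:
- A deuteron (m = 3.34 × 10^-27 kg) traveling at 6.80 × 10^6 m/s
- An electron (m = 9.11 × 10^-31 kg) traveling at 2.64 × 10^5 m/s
λ₁/λ₂ = 1.06 × 10^-5

Using λ = h/(mv):

λ₁ = h/(m₁v₁) = 2.92 × 10^-14 m
λ₂ = h/(m₂v₂) = 2.76 × 10^-9 m

Ratio λ₁/λ₂ = (m₂v₂)/(m₁v₁)
         = (9.11 × 10^-31 kg × 2.64 × 10^5 m/s) / (3.34 × 10^-27 kg × 6.80 × 10^6 m/s)
         = 1.06 × 10^-5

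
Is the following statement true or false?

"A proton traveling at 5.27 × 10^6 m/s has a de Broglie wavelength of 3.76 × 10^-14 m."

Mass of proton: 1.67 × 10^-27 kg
False

The claim is incorrect.

Using λ = h/(mv):
λ = (6.626 × 10^-34 J·s) / (1.67 × 10^-27 kg × 5.27 × 10^6 m/s)
λ = 7.53 × 10^-14 m

The actual wavelength differs from the claimed 3.76 × 10^-14 m.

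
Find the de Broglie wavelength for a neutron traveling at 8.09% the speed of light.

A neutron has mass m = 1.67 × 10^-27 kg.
1.64 × 10^-14 m

Using the de Broglie relation λ = h/(mv):

v = 8.09% × c = 2.425 × 10^7 m/s

λ = h/(mv)
λ = (6.626 × 10^-34 J·s) / (1.67 × 10^-27 kg × 2.425 × 10^7 m/s)
λ = 1.64 × 10^-14 m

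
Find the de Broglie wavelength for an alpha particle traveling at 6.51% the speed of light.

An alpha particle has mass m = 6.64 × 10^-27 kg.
5.11 × 10^-15 m

Using the de Broglie relation λ = h/(mv):

v = 6.51% × c = 1.952 × 10^7 m/s

λ = h/(mv)
λ = (6.626 × 10^-34 J·s) / (6.64 × 10^-27 kg × 1.952 × 10^7 m/s)
λ = 5.11 × 10^-15 m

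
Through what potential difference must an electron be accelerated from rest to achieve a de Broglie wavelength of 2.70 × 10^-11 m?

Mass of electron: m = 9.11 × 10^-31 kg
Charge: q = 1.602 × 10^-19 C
2.06 × 10^3 V

From λ = h/√(2mqV), we solve for V:

λ² = h²/(2mqV)
V = h²/(2mqλ²)
V = (6.626 × 10^-34 J·s)² / (2 × 9.11 × 10^-31 kg × 1.602 × 10^-19 C × (2.70 × 10^-11 m)²)
V = 2.06 × 10^3 V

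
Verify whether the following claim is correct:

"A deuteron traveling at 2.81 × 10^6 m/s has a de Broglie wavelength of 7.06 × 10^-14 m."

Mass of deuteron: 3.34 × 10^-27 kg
True

The claim is correct.

Using λ = h/(mv):
λ = (6.626 × 10^-34 J·s) / (3.34 × 10^-27 kg × 2.81 × 10^6 m/s)
λ = 7.06 × 10^-14 m

This matches the claimed value.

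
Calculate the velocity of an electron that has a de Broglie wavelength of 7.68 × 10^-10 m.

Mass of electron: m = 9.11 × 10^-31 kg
9.47 × 10^5 m/s

From the de Broglie relation λ = h/(mv), we solve for v:

v = h/(mλ)
v = (6.626 × 10^-34 J·s) / (9.11 × 10^-31 kg × 7.68 × 10^-10 m)
v = 9.47 × 10^5 m/s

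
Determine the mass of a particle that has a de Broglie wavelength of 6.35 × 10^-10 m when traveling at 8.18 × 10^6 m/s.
1.28 × 10^-31 kg

From the de Broglie relation λ = h/(mv), we solve for m:

m = h/(λv)
m = (6.626 × 10^-34 J·s) / (6.35 × 10^-10 m × 8.18 × 10^6 m/s)
m = 1.28 × 10^-31 kg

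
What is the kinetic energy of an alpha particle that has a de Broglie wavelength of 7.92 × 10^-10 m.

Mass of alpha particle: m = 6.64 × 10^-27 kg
5.27 × 10^-23 J (or 3.29 × 10^-4 eV)

From λ = h/√(2mKE), we solve for KE:

λ² = h²/(2mKE)
KE = h²/(2mλ²)
KE = (6.626 × 10^-34 J·s)² / (2 × 6.64 × 10^-27 kg × (7.92 × 10^-10 m)²)
KE = 5.27 × 10^-23 J
KE = 3.29 × 10^-4 eV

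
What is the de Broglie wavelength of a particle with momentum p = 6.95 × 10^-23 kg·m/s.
9.53 × 10^-12 m

Using the de Broglie relation λ = h/p:

λ = h/p
λ = (6.626 × 10^-34 J·s) / (6.95 × 10^-23 kg·m/s)
λ = 9.53 × 10^-12 m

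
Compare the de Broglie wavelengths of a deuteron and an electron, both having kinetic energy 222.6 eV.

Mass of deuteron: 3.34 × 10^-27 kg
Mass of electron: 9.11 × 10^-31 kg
The electron has the longer wavelength.

Using λ = h/√(2mKE):

For deuteron: λ₁ = h/√(2m₁KE) = 1.36 × 10^-12 m
For electron: λ₂ = h/√(2m₂KE) = 8.22 × 10^-11 m

Since λ ∝ 1/√m at constant kinetic energy, the lighter particle has the longer wavelength.

The electron has the longer de Broglie wavelength.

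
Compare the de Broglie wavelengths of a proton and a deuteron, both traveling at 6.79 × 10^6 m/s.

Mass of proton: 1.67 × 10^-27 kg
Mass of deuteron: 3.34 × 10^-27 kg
The proton has the longer wavelength.

Using λ = h/(mv), since both particles have the same velocity, the wavelength depends only on mass.

For proton: λ₁ = h/(m₁v) = 5.84 × 10^-14 m
For deuteron: λ₂ = h/(m₂v) = 2.92 × 10^-14 m

Since λ ∝ 1/m at constant velocity, the lighter particle has the longer wavelength.

The proton has the longer de Broglie wavelength.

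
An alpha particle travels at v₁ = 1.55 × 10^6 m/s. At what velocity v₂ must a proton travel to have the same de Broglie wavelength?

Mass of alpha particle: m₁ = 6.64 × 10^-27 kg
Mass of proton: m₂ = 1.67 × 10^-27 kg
v₂ = 6.16 × 10^6 m/s

For equal de Broglie wavelengths: λ₁ = λ₂

h/(m₁v₁) = h/(m₂v₂)
m₁v₁ = m₂v₂
v₂ = v₁ · (m₁/m₂)

v₂ = 1.55 × 10^6 m/s × (6.64 × 10^-27 kg / 1.67 × 10^-27 kg)
v₂ = 6.16 × 10^6 m/s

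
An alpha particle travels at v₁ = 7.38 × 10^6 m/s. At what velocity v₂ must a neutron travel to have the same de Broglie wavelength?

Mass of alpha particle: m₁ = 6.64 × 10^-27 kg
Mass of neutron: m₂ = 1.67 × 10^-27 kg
v₂ = 2.93 × 10^7 m/s

For equal de Broglie wavelengths: λ₁ = λ₂

h/(m₁v₁) = h/(m₂v₂)
m₁v₁ = m₂v₂
v₂ = v₁ · (m₁/m₂)

v₂ = 7.38 × 10^6 m/s × (6.64 × 10^-27 kg / 1.67 × 10^-27 kg)
v₂ = 2.93 × 10^7 m/s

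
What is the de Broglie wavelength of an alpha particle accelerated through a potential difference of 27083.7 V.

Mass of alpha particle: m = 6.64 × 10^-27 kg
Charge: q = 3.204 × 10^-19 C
6.17 × 10^-14 m

When a particle is accelerated through voltage V, it gains kinetic energy KE = qV.

The de Broglie wavelength is then λ = h/√(2mqV):

λ = h/√(2mqV)
λ = (6.626 × 10^-34 J·s) / √(2 × 6.64 × 10^-27 kg × 3.204 × 10^-19 C × 27083.7 V)
λ = 6.17 × 10^-14 m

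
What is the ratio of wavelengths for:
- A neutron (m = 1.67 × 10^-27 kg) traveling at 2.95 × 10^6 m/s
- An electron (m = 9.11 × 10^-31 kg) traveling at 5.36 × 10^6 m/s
λ₁/λ₂ = 9.91 × 10^-4

Using λ = h/(mv):

λ₁ = h/(m₁v₁) = 1.34 × 10^-13 m
λ₂ = h/(m₂v₂) = 1.36 × 10^-10 m

Ratio λ₁/λ₂ = (m₂v₂)/(m₁v₁)
         = (9.11 × 10^-31 kg × 5.36 × 10^6 m/s) / (1.67 × 10^-27 kg × 2.95 × 10^6 m/s)
         = 9.91 × 10^-4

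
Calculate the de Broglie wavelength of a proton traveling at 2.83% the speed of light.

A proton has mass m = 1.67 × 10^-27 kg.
4.68 × 10^-14 m

Using the de Broglie relation λ = h/(mv):

v = 2.83% × c = 8.484 × 10^6 m/s

λ = h/(mv)
λ = (6.626 × 10^-34 J·s) / (1.67 × 10^-27 kg × 8.484 × 10^6 m/s)
λ = 4.68 × 10^-14 m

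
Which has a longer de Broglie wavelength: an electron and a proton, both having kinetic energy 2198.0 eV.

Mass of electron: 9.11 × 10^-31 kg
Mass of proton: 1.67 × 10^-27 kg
The electron has the longer wavelength.

Using λ = h/√(2mKE):

For electron: λ₁ = h/√(2m₁KE) = 2.62 × 10^-11 m
For proton: λ₂ = h/√(2m₂KE) = 6.11 × 10^-13 m

Since λ ∝ 1/√m at constant kinetic energy, the lighter particle has the longer wavelength.

The electron has the longer de Broglie wavelength.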